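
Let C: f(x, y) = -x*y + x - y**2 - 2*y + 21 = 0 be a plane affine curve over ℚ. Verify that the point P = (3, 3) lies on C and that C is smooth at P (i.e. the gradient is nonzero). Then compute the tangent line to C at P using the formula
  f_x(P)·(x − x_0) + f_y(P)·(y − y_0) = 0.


Tangent line at P: -2*x - 11*y + 39 = 0.

Step 1: f(3, 3) = 0, so P lies on C.
Step 2: partial derivatives
  f_x(x, y) = 1 - y, f_y(x, y) = -x - 2*y - 2.
  f_x(P) = -2, f_y(P) = -11 (gradient nonzero, so P is smooth).
Step 3: tangent line at P: -2·(x − 3) + -11·(y − 3) = 0.
Expanding: -2*x - 11*y + 39 = 0.


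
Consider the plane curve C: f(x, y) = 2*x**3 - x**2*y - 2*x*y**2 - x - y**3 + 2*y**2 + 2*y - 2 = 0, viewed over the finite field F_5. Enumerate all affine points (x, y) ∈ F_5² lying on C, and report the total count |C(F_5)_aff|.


Affine F_5-points: {(0, 3), (1, 3), (3, 3)}; count = 3.

For each of the 25 pairs (x, y) ∈ F_5², evaluate f(x, y) mod 5. Record the zeros.
  x = 0: [0↦3, 1↦1, 2↦2, 3↦0, 4↦4]  zeros at y ∈ {3}
  x = 1: [0↦4, 1↦4, 2↦3, 3↦0, 4↦4]  zeros at y ∈ {3}
  x = 2: [0↦2, 1↦2, 2↦2, 3↦1, 4↦3]  zeros at y ∈ ∅
  x = 3: [0↦4, 1↦2, 2↦1, 3↦0, 4↦3]  zeros at y ∈ {3}
  x = 4: [0↦2, 1↦1, 2↦2, 3↦4, 4↦1]  zeros at y ∈ ∅
Collecting zeros: affine points = {(0, 3), (1, 3), (3, 3)}.
Total count |C(F_5)_aff| = 3.


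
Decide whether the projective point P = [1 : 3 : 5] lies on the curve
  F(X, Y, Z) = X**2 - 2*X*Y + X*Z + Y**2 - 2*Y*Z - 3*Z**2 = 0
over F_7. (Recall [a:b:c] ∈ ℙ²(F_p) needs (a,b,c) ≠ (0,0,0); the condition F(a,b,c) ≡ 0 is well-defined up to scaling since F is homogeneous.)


F(1,3,5) ≡ 2 (mod 7); P is NOT on the curve.

Evaluate F(1, 3, 5) term-by-term (mod 7).
  X**2 ↦ 1·1·1·1 = 1
  -2*X*Y ↦ -2·1·3·1 = -6
  X*Z ↦ 1·1·1·5 = 5
  Y**2 ↦ 1·1·9·1 = 9
  -2*Y*Z ↦ -2·1·3·5 = -30
  -3*Z**2 ↦ -3·1·1·25 = -75
Sum: F(1, 3, 5) = (1) + (-6) + (5) + (9) + (-30) + (-75) = -96.
Reducing mod 7: -96 ≡ 2 (mod 7).
Since F(a, b, c) ≡ 2 ≠ 0 (mod 7), P does NOT lie on the curve.


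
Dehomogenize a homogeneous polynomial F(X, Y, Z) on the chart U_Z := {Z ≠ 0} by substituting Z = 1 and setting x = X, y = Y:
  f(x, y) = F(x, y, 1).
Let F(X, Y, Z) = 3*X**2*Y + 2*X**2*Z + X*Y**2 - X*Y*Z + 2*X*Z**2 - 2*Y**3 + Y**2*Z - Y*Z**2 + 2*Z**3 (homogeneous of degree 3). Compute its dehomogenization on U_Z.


f(x, y) = 3*x**2*y + 2*x**2 + x*y**2 - x*y + 2*x - 2*y**3 + y**2 - y + 2

On U_Z we set Z = 1. Each monomial c·X^i·Y^j·Z^k in F becomes c·x^i·y^j·1^k = c·x^i·y^j.
Substituting Z = 1: F(X, Y, 1) = 3*x**2*y + 2*x**2 + x*y**2 - x*y + 2*x - 2*y**3 + y**2 - y + 2.
Note: deg(f) ≤ deg(F) = 3; strict inequality happens when F is divisible by Z (lost terms).


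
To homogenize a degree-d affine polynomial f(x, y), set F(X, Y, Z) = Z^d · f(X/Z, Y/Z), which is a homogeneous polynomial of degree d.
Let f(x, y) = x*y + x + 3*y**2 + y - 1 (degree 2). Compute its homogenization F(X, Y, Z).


F(X, Y, Z) = X*Y + X*Z + 3*Y**2 + Y*Z - Z**2

deg(f) = 2.
Substitute x = X/Z, y = Y/Z into f, then multiply by Z^2.
  monomial 1·x^1·y^1 ↦ 1·X^1·Y^1·Z^0.
  monomial 1·x^1·y^0 ↦ 1·X^1·Y^0·Z^1.
  monomial 3·x^0·y^2 ↦ 3·X^0·Y^2·Z^0.
  monomial 1·x^0·y^1 ↦ 1·X^0·Y^1·Z^1.
  monomial -1·x^0·y^0 ↦ -1·X^0·Y^0·Z^2.
Collecting: F(X, Y, Z) = X*Y + X*Z + 3*Y**2 + Y*Z - Z**2.


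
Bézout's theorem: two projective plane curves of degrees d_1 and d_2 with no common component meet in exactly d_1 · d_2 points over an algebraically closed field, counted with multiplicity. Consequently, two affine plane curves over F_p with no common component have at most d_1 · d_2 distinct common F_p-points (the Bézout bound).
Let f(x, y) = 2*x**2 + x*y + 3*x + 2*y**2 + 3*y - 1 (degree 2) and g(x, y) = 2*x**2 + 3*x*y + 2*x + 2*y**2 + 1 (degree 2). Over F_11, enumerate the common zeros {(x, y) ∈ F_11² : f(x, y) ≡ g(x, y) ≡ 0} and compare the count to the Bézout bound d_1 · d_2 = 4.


Common zeros: {(5, 2)}; count = 1; Bézout bound = 4.

deg(f) = 2, deg(g) = 2, so Bézout bound = 4.
Scan x ∈ F_11. For each x, list the y ∈ F_11 with f(x, y) ≡ 0 and those with g(x, y) ≡ 0 (mod 11); the common zeros in that column are the intersection.
  x = 0: f ≡ 0 at y ∈ ∅; g ≡ 0 at y ∈ {4, 7}; common: ∅.
  x = 1: f ≡ 0 at y ∈ ∅; g ≡ 0 at y ∈ ∅; common: ∅.
  x = 2: f ≡ 0 at y ∈ {5, 9}; g ≡ 0 at y ∈ {2, 6}; common: ∅.
  x = 3: f ≡ 0 at y ∈ {9, 10}; g ≡ 0 at y ∈ ∅; common: ∅.
  x = 4: f ≡ 0 at y ∈ ∅; g ≡ 0 at y ∈ {1, 4}; common: ∅.
  x = 5: f ≡ 0 at y ∈ {2, 5}; g ≡ 0 at y ∈ {2, 7}; common: {2}.
  x = 6: f ≡ 0 at y ∈ ∅; g ≡ 0 at y ∈ ∅; common: ∅.
  x = 7: f ≡ 0 at y ∈ {7, 10}; g ≡ 0 at y ∈ ∅; common: ∅.
  x = 8: f ≡ 0 at y ∈ ∅; g ≡ 0 at y ∈ ∅; common: ∅.
  x = 9: f ≡ 0 at y ∈ {2, 3}; g ≡ 0 at y ∈ ∅; common: ∅.
  x = 10: f ≡ 0 at y ∈ {3, 7}; g ≡ 0 at y ∈ {1, 6}; common: ∅.
Collecting: common zeros = {(5, 2)}, so the count is 1.
Comparison with the Bézout bound: 1 ≤ 4 = deg(f)·deg(g), as expected for curves with no common component (the affine F_11-count falls short of the bound because intersections may lie at infinity, over extension fields, or carry multiplicity).


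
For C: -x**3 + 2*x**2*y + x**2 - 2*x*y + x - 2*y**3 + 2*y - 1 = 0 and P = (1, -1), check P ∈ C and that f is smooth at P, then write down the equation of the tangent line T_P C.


Tangent line at P: -2*x - 4*y - 2 = 0.

Step 1: f(1, -1) = 0, so P lies on C.
Step 2: partial derivatives
  f_x(x, y) = -3*x**2 + 4*x*y + 2*x - 2*y + 1, f_y(x, y) = 2*x**2 - 2*x - 6*y**2 + 2.
  f_x(P) = -2, f_y(P) = -4 (gradient nonzero, so P is smooth).
Step 3: tangent line at P: -2·(x − 1) + -4·(y − -1) = 0.
Expanding: -2*x - 4*y - 2 = 0.


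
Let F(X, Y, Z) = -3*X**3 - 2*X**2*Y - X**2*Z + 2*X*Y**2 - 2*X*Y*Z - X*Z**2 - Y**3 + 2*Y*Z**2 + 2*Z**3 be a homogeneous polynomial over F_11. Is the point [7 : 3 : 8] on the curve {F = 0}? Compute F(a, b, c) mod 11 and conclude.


F(7,3,8) ≡ 9 (mod 11); P is NOT on the curve.

Evaluate F(7, 3, 8) term-by-term (mod 11).
  -3*X**3 ↦ -3·343·1·1 = -1029
  -2*X**2*Y ↦ -2·49·3·1 = -294
  -X**2*Z ↦ -1·49·1·8 = -392
  2*X*Y**2 ↦ 2·7·9·1 = 126
  -2*X*Y*Z ↦ -2·7·3·8 = -336
  -X*Z**2 ↦ -1·7·1·64 = -448
  -Y**3 ↦ -1·1·27·1 = -27
  2*Y*Z**2 ↦ 2·1·3·64 = 384
  2*Z**3 ↦ 2·1·1·512 = 1024
Sum: F(7, 3, 8) = (-1029) + (-294) + (-392) + (126) + (-336) + (-448) + (-27) + (384) + (1024) = -992.
Reducing mod 11: -992 ≡ 9 (mod 11).
Since F(a, b, c) ≡ 9 ≠ 0 (mod 11), P does NOT lie on the curve.


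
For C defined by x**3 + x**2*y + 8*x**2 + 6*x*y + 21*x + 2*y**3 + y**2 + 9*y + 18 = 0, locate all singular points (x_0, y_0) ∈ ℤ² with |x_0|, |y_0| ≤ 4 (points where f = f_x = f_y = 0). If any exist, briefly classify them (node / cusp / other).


Singular points: {(-3, 0)}; classification: node.

Compute partial derivatives:
  f_x = 3*x**2 + 2*x*y + 16*x + 6*y + 21.
  f_y = x**2 + 6*x + 6*y**2 + 2*y + 9.
Scan x_0 ∈ {−4, ..., 4}. For each x_0, f_y(x_0, y) is a polynomial in y; find its integer roots y ∈ {−4, ..., 4}, then test f_x and f at those candidates.
  x = -4: f_y(-4, y) = 6*y**2 + 2*y + 1; no integer root y with |y| ≤ 4.
  x = -3: f_y(-3, y) = 6*y**2 + 2*y; vanishes at y ∈ {0}. (-3, 0): f_x = 0, f = 0 — SINGULAR.
  x = -2: f_y(-2, y) = 6*y**2 + 2*y + 1; no integer root y with |y| ≤ 4.
  x = -1: f_y(-1, y) = 6*y**2 + 2*y + 4; no integer root y with |y| ≤ 4.
  x = 0: f_y(0, y) = 6*y**2 + 2*y + 9; no integer root y with |y| ≤ 4.
  x = 1: f_y(1, y) = 6*y**2 + 2*y + 16; no integer root y with |y| ≤ 4.
  x = 2: f_y(2, y) = 6*y**2 + 2*y + 25; no integer root y with |y| ≤ 4.
  x = 3: f_y(3, y) = 6*y**2 + 2*y + 36; no integer root y with |y| ≤ 4.
  x = 4: f_y(4, y) = 6*y**2 + 2*y + 49; no integer root y with |y| ≤ 4.
Only singular point on the grid: (-3, 0).
Classify: substitute x = -3 + u, y = 0 + v and expand: f = u**3 + u**2*v - u**2 + 2*v**3 + v**2.
No constant or linear terms (consistent with a singular point). Quadratic part: -u**2 + v**2. Cubic part: u**3 + u**2*v + 2*v**3.
The quadratic part v**2 - u**2 = (v − u)(v + u) splits into two distinct linear factors, so there are two distinct tangent lines y − 0 = ±(x − -3) — this is a node (ordinary double point).
Classification: node.


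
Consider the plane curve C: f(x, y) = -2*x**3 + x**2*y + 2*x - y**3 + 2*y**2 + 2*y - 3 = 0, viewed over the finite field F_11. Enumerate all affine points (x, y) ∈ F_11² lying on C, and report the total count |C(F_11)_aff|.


Affine F_11-points: {(0, 1), (1, 8), (2, 9), (4, 7), (4, 8), (4, 9), (6, 5), (7, 5), (8, 6), (9, 6), (10, 8)}; count = 11.

For each of the 121 pairs (x, y) ∈ F_11², evaluate f(x, y) mod 11. Record the zeros.
  x = 0: [0↦8, 1↦0, 2↦1, 3↦5, 4↦6, 5↦9, 6↦8, 7↦8, 8↦3, 9↦9, 10↦9]  zeros at y ∈ {1}
  x = 1: [0↦8, 1↦1, 2↦3, 3↦8, 4↦10, 5↦3, 6↦3, 7↦4, 8↦0, 9↦7, 10↦8]  zeros at y ∈ {8}
  x = 2: [0↦7, 1↦3, 2↦8, 3↦5, 4↦10, 5↦6, 6↦9, 7↦2, 8↦1, 9↦0, 10↦4]  zeros at y ∈ {9}
  x = 3: [0↦4, 1↦5, 2↦4, 3↦6, 4↦5, 5↦6, 6↦3, 7↦1, 8↦5, 9↦9, 10↦7]  zeros at y ∈ ∅
  x = 4: [0↦9, 1↦6, 2↦1, 3↦10, 4↦5, 5↦2, 6↦6, 7↦0, 8↦0, 9↦0, 10↦5]  zeros at y ∈ {7, 8, 9}
  x = 5: [0↦10, 1↦5, 2↦9, 3↦5, 4↦9, 5↦4, 6↦6, 7↦9, 8↦7, 9↦5, 10↦8]  zeros at y ∈ ∅
  x = 6: [0↦6, 1↦1, 2↦5, 3↦1, 4↦5, 5↦0, 6↦2, 7↦5, 8↦3, 9↦1, 10↦4]  zeros at y ∈ {5}
  x = 7: [0↦7, 1↦4, 2↦10, 3↦8, 4↦3, 5↦0, 6↦4, 7↦9, 8↦9, 9↦9, 10↦3]  zeros at y ∈ {5}
  x = 8: [0↦1, 1↦2, 2↦1, 3↦3, 4↦2, 5↦3, 6↦0, 7↦9, 8↦2, 9↦6, 10↦4]  zeros at y ∈ {6}
  x = 9: [0↦9, 1↦5, 2↦10, 3↦7, 4↦1, 5↦8, 6↦0, 7↦4, 8↦3, 9↦2, 10↦6]  zeros at y ∈ {6}
  x = 10: [0↦8, 1↦1, 2↦3, 3↦8, 4↦10, 5↦3, 6↦3, 7↦4, 8↦0, 9↦7, 10↦8]  zeros at y ∈ {8}
Collecting zeros: affine points = {(0, 1), (1, 8), (2, 9), (4, 7), (4, 8), (4, 9), (6, 5), (7, 5), (8, 6), (9, 6), (10, 8)}.
Total count |C(F_11)_aff| = 11.


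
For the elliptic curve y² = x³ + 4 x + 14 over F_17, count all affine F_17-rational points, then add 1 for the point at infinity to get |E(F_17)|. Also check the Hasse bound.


Affine points = {(1, 6), (1, 11), (2, 8), (2, 9), (3, 6), (3, 11), (4, 3), (4, 14), (6, 4), (6, 13), (10, 0), (13, 6), (13, 11), (14, 3), (14, 14), (15, 7), (15, 10), (16, 3), (16, 14)}; affine count = 19; |E(F_17)| = 20.

Discriminant check: Δ ∝ 4a³ + 27b² = 4·4³ + 27·14² = 4·64 + 27·196 ≡ 6 (mod 17). Nonzero ⇒ E is nonsingular.
For each x ∈ F_17, compute rhs = x³ + 4·x + 14 mod 17, then count y ∈ F_17 with y² ≡ rhs.
  x = 0: rhs = 14, matching y values: none (0 points).
  x = 1: rhs = 2, matching y values: 6, 11 (2 points).
  x = 2: rhs = 13, matching y values: 8, 9 (2 points).
  x = 3: rhs = 2, matching y values: 6, 11 (2 points).
  x = 4: rhs = 9, matching y values: 3, 14 (2 points).
  x = 5: rhs = 6, matching y values: none (0 points).
  x = 6: rhs = 16, matching y values: 4, 13 (2 points).
  x = 7: rhs = 11, matching y values: none (0 points).
  x = 8: rhs = 14, matching y values: none (0 points).
  x = 9: rhs = 14, matching y values: none (0 points).
  x = 10: rhs = 0, matching y values: 0 (1 points).
  x = 11: rhs = 12, matching y values: none (0 points).
  x = 12: rhs = 5, matching y values: none (0 points).
  x = 13: rhs = 2, matching y values: 6, 11 (2 points).
  x = 14: rhs = 9, matching y values: 3, 14 (2 points).
  x = 15: rhs = 15, matching y values: 7, 10 (2 points).
  x = 16: rhs = 9, matching y values: 3, 14 (2 points).
Total affine count: 19.
Full point count |E(F_17)| = 19 + 1 = 20.
Hasse bound: |20 − (17+1)| = |2| = 2 ≤ 2√17 ≈ 8.2462 ✓.


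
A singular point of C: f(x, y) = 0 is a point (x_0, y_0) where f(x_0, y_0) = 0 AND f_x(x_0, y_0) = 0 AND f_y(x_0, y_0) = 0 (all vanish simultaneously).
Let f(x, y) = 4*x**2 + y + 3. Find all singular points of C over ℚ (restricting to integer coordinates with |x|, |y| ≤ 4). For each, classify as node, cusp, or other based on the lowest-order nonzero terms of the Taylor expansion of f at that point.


No singular points in the scanned grid; C is smooth there.

Compute partial derivatives:
  f_x = 8*x.
  f_y = 1.
f_y = 1 is a nonzero constant, so f_y never vanishes: no point (x, y) can satisfy f = f_x = f_y = 0. In particular no (x, y) ∈ {−4, ..., 4}² is singular; the curve is smooth.


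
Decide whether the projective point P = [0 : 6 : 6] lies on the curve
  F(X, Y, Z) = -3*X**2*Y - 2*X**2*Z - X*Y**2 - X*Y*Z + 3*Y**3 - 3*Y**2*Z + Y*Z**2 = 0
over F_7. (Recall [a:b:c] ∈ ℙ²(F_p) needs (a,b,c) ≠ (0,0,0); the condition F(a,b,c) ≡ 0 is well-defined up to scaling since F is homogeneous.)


F(0,6,6) ≡ 6 (mod 7); P is NOT on the curve.

Evaluate F(0, 6, 6) term-by-term (mod 7).
  -3*X**2*Y ↦ -3·0·6·1 = 0
  -2*X**2*Z ↦ -2·0·1·6 = 0
  -X*Y**2 ↦ -1·0·36·1 = 0
  -X*Y*Z ↦ -1·0·6·6 = 0
  3*Y**3 ↦ 3·1·216·1 = 648
  -3*Y**2*Z ↦ -3·1·36·6 = -648
  Y*Z**2 ↦ 1·1·6·36 = 216
Sum: F(0, 6, 6) = (0) + (0) + (0) + (0) + (648) + (-648) + (216) = 216.
Reducing mod 7: 216 ≡ 6 (mod 7).
Since F(a, b, c) ≡ 6 ≠ 0 (mod 7), P does NOT lie on the curve.


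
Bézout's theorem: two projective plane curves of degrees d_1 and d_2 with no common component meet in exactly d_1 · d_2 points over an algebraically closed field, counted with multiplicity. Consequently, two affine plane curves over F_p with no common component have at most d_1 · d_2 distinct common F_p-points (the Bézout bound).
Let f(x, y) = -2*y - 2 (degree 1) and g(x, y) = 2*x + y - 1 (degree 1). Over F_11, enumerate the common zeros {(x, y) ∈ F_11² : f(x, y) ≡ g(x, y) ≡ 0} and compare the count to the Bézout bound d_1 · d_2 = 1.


Common zeros: {(1, 10)}; count = 1; Bézout bound = 1.

deg(f) = 1, deg(g) = 1, so Bézout bound = 1.
Scan x ∈ F_11. For each x, list the y ∈ F_11 with f(x, y) ≡ 0 and those with g(x, y) ≡ 0 (mod 11); the common zeros in that column are the intersection.
  x = 0: f ≡ 0 at y ∈ {10}; g ≡ 0 at y ∈ {1}; common: ∅.
  x = 1: f ≡ 0 at y ∈ {10}; g ≡ 0 at y ∈ {10}; common: {10}.
  x = 2: f ≡ 0 at y ∈ {10}; g ≡ 0 at y ∈ {8}; common: ∅.
  x = 3: f ≡ 0 at y ∈ {10}; g ≡ 0 at y ∈ {6}; common: ∅.
  x = 4: f ≡ 0 at y ∈ {10}; g ≡ 0 at y ∈ {4}; common: ∅.
  x = 5: f ≡ 0 at y ∈ {10}; g ≡ 0 at y ∈ {2}; common: ∅.
  x = 6: f ≡ 0 at y ∈ {10}; g ≡ 0 at y ∈ {0}; common: ∅.
  x = 7: f ≡ 0 at y ∈ {10}; g ≡ 0 at y ∈ {9}; common: ∅.
  x = 8: f ≡ 0 at y ∈ {10}; g ≡ 0 at y ∈ {7}; common: ∅.
  x = 9: f ≡ 0 at y ∈ {10}; g ≡ 0 at y ∈ {5}; common: ∅.
  x = 10: f ≡ 0 at y ∈ {10}; g ≡ 0 at y ∈ {3}; common: ∅.
Collecting: common zeros = {(1, 10)}, so the count is 1.
Comparison with the Bézout bound: 1 ≤ 1 = deg(f)·deg(g), as expected for curves with no common component (the bound is attained).


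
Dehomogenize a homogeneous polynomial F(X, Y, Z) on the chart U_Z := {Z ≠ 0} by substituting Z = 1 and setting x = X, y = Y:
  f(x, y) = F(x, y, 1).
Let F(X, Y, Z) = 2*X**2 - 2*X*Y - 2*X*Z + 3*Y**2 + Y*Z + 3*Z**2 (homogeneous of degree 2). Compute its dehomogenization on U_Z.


f(x, y) = 2*x**2 - 2*x*y - 2*x + 3*y**2 + y + 3

On U_Z we set Z = 1. Each monomial c·X^i·Y^j·Z^k in F becomes c·x^i·y^j·1^k = c·x^i·y^j.
Substituting Z = 1: F(X, Y, 1) = 2*x**2 - 2*x*y - 2*x + 3*y**2 + y + 3.
Note: deg(f) ≤ deg(F) = 2; strict inequality happens when F is divisible by Z (lost terms).


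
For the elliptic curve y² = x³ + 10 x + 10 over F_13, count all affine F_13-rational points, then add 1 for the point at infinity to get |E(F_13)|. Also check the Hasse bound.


Affine points = {(0, 6), (0, 7), (2, 5), (2, 8), (4, 6), (4, 7), (5, 4), (5, 9), (6, 0), (8, 2), (8, 11), (9, 6), (9, 7), (12, 5), (12, 8)}; affine count = 15; |E(F_13)| = 16.

Discriminant check: Δ ∝ 4a³ + 27b² = 4·10³ + 27·10² = 4·1000 + 27·100 ≡ 5 (mod 13). Nonzero ⇒ E is nonsingular.
For each x ∈ F_13, compute rhs = x³ + 10·x + 10 mod 13, then count y ∈ F_13 with y² ≡ rhs.
  x = 0: rhs = 10, matching y values: 6, 7 (2 points).
  x = 1: rhs = 8, matching y values: none (0 points).
  x = 2: rhs = 12, matching y values: 5, 8 (2 points).
  x = 3: rhs = 2, matching y values: none (0 points).
  x = 4: rhs = 10, matching y values: 6, 7 (2 points).
  x = 5: rhs = 3, matching y values: 4, 9 (2 points).
  x = 6: rhs = 0, matching y values: 0 (1 points).
  x = 7: rhs = 7, matching y values: none (0 points).
  x = 8: rhs = 4, matching y values: 2, 11 (2 points).
  x = 9: rhs = 10, matching y values: 6, 7 (2 points).
  x = 10: rhs = 5, matching y values: none (0 points).
  x = 11: rhs = 8, matching y values: none (0 points).
  x = 12: rhs = 12, matching y values: 5, 8 (2 points).
Total affine count: 15.
Full point count |E(F_13)| = 15 + 1 = 16.
Hasse bound: |16 − (13+1)| = |2| = 2 ≤ 2√13 ≈ 7.2111 ✓.


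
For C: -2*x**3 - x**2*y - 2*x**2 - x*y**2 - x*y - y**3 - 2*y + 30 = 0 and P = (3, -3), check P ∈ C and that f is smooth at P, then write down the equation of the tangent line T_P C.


Tangent line at P: -54*x - 23*y + 93 = 0.

Step 1: f(3, -3) = 0, so P lies on C.
Step 2: partial derivatives
  f_x(x, y) = -6*x**2 - 2*x*y - 4*x - y**2 - y, f_y(x, y) = -x**2 - 2*x*y - x - 3*y**2 - 2.
  f_x(P) = -54, f_y(P) = -23 (gradient nonzero, so P is smooth).
Step 3: tangent line at P: -54·(x − 3) + -23·(y − -3) = 0.
Expanding: -54*x - 23*y + 93 = 0.


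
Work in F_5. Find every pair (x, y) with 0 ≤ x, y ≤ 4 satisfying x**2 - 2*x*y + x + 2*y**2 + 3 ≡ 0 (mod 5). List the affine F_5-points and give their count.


Affine F_5-points: {(0, 1), (0, 4), (1, 0), (1, 1), (2, 3), (2, 4), (3, 0), (3, 3), (4, 2)}; count = 9.

For each of the 25 pairs (x, y) ∈ F_5², evaluate f(x, y) mod 5. Record the zeros.
  x = 0: [0↦3, 1↦0, 2↦1, 3↦1, 4↦0]  zeros at y ∈ {1, 4}
  x = 1: [0↦0, 1↦0, 2↦4, 3↦2, 4↦4]  zeros at y ∈ {0, 1}
  x = 2: [0↦4, 1↦2, 2↦4, 3↦0, 4↦0]  zeros at y ∈ {3, 4}
  x = 3: [0↦0, 1↦1, 2↦1, 3↦0, 4↦3]  zeros at y ∈ {0, 3}
  x = 4: [0↦3, 1↦2, 2↦0, 3↦2, 4↦3]  zeros at y ∈ {2}
Collecting zeros: affine points = {(0, 1), (0, 4), (1, 0), (1, 1), (2, 3), (2, 4), (3, 0), (3, 3), (4, 2)}.
Total count |C(F_5)_aff| = 9.


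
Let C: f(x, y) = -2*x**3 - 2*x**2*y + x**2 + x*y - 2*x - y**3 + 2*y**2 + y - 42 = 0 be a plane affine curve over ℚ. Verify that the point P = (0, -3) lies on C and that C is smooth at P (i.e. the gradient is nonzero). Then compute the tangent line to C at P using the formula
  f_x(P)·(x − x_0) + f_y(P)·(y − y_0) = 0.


Tangent line at P: -5*x - 38*y - 114 = 0.

Step 1: f(0, -3) = 0, so P lies on C.
Step 2: partial derivatives
  f_x(x, y) = -6*x**2 - 4*x*y + 2*x + y - 2, f_y(x, y) = -2*x**2 + x - 3*y**2 + 4*y + 1.
  f_x(P) = -5, f_y(P) = -38 (gradient nonzero, so P is smooth).
Step 3: tangent line at P: -5·(x − 0) + -38·(y − -3) = 0.
Expanding: -5*x - 38*y - 114 = 0.


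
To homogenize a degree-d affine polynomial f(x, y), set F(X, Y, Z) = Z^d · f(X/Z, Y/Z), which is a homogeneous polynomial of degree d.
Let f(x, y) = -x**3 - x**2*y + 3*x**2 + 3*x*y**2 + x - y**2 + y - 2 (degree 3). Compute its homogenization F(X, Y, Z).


F(X, Y, Z) = -X**3 - X**2*Y + 3*X**2*Z + 3*X*Y**2 + X*Z**2 - Y**2*Z + Y*Z**2 - 2*Z**3

deg(f) = 3.
Substitute x = X/Z, y = Y/Z into f, then multiply by Z^3.
  monomial -1·x^3·y^0 ↦ -1·X^3·Y^0·Z^0.
  monomial -1·x^2·y^1 ↦ -1·X^2·Y^1·Z^0.
  monomial 3·x^2·y^0 ↦ 3·X^2·Y^0·Z^1.
  monomial 3·x^1·y^2 ↦ 3·X^1·Y^2·Z^0.
  monomial 1·x^1·y^0 ↦ 1·X^1·Y^0·Z^2.
  monomial -1·x^0·y^2 ↦ -1·X^0·Y^2·Z^1.
  monomial 1·x^0·y^1 ↦ 1·X^0·Y^1·Z^2.
  monomial -2·x^0·y^0 ↦ -2·X^0·Y^0·Z^3.
Collecting: F(X, Y, Z) = -X**3 - X**2*Y + 3*X**2*Z + 3*X*Y**2 + X*Z**2 - Y**2*Z + Y*Z**2 - 2*Z**3.


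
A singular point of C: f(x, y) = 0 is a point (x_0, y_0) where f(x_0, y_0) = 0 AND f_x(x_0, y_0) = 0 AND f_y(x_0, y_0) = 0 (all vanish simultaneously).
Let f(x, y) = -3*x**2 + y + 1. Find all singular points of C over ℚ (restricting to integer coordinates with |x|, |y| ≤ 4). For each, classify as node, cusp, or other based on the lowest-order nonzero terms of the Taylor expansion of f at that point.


No singular points in the scanned grid; C is smooth there.

Compute partial derivatives:
  f_x = -6*x.
  f_y = 1.
f_y = 1 is a nonzero constant, so f_y never vanishes: no point (x, y) can satisfy f = f_x = f_y = 0. In particular no (x, y) ∈ {−4, ..., 4}² is singular; the curve is smooth.


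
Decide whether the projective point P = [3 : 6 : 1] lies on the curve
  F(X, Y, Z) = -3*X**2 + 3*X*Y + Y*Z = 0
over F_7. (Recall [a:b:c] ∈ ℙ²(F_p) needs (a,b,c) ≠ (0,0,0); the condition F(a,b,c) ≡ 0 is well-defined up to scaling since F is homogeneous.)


F(3,6,1) ≡ 5 (mod 7); P is NOT on the curve.

Evaluate F(3, 6, 1) term-by-term (mod 7).
  -3*X**2 ↦ -3·9·1·1 = -27
  3*X*Y ↦ 3·3·6·1 = 54
  Y*Z ↦ 1·1·6·1 = 6
Sum: F(3, 6, 1) = (-27) + (54) + (6) = 33.
Reducing mod 7: 33 ≡ 5 (mod 7).
Since F(a, b, c) ≡ 5 ≠ 0 (mod 7), P does NOT lie on the curve.


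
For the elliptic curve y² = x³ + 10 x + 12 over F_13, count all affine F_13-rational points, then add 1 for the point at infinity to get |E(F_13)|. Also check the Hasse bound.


Affine points = {(0, 5), (0, 8), (1, 6), (1, 7), (2, 1), (2, 12), (3, 2), (3, 11), (4, 5), (4, 8), (7, 3), (7, 10), (9, 5), (9, 8), (11, 6), (11, 7), (12, 1), (12, 12)}; affine count = 18; |E(F_13)| = 19.

Discriminant check: Δ ∝ 4a³ + 27b² = 4·10³ + 27·12² = 4·1000 + 27·144 ≡ 10 (mod 13). Nonzero ⇒ E is nonsingular.
For each x ∈ F_13, compute rhs = x³ + 10·x + 12 mod 13, then count y ∈ F_13 with y² ≡ rhs.
  x = 0: rhs = 12, matching y values: 5, 8 (2 points).
  x = 1: rhs = 10, matching y values: 6, 7 (2 points).
  x = 2: rhs = 1, matching y values: 1, 12 (2 points).
  x = 3: rhs = 4, matching y values: 2, 11 (2 points).
  x = 4: rhs = 12, matching y values: 5, 8 (2 points).
  x = 5: rhs = 5, matching y values: none (0 points).
  x = 6: rhs = 2, matching y values: none (0 points).
  x = 7: rhs = 9, matching y values: 3, 10 (2 points).
  x = 8: rhs = 6, matching y values: none (0 points).
  x = 9: rhs = 12, matching y values: 5, 8 (2 points).
  x = 10: rhs = 7, matching y values: none (0 points).
  x = 11: rhs = 10, matching y values: 6, 7 (2 points).
  x = 12: rhs = 1, matching y values: 1, 12 (2 points).
Total affine count: 18.
Full point count |E(F_13)| = 18 + 1 = 19.
Hasse bound: |19 − (13+1)| = |5| = 5 ≤ 2√13 ≈ 7.2111 ✓.


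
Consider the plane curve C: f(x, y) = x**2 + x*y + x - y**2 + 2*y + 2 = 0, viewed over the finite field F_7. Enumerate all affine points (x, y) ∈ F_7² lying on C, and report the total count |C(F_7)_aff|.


Affine F_7-points: {(1, 4), (1, 6), (3, 0), (3, 5), (5, 2), (5, 5), (6, 2), (6, 6)}; count = 8.

For each of the 49 pairs (x, y) ∈ F_7², evaluate f(x, y) mod 7. Record the zeros.
  x = 0: [0↦2, 1↦3, 2↦2, 3↦6, 4↦1, 5↦1, 6↦6]  zeros at y ∈ ∅
  x = 1: [0↦4, 1↦6, 2↦6, 3↦4, 4↦0, 5↦1, 6↦0]  zeros at y ∈ {4, 6}
  x = 2: [0↦1, 1↦4, 2↦5, 3↦4, 4↦1, 5↦3, 6↦3]  zeros at y ∈ ∅
  x = 3: [0↦0, 1↦4, 2↦6, 3↦6, 4↦4, 5↦0, 6↦1]  zeros at y ∈ {0, 5}
  x = 4: [0↦1, 1↦6, 2↦2, 3↦3, 4↦2, 5↦6, 6↦1]  zeros at y ∈ ∅
  x = 5: [0↦4, 1↦3, 2↦0, 3↦2, 4↦2, 5↦0, 6↦3]  zeros at y ∈ {2, 5}
  x = 6: [0↦2, 1↦2, 2↦0, 3↦3, 4↦4, 5↦3, 6↦0]  zeros at y ∈ {2, 6}
Collecting zeros: affine points = {(1, 4), (1, 6), (3, 0), (3, 5), (5, 2), (5, 5), (6, 2), (6, 6)}.
Total count |C(F_7)_aff| = 8.


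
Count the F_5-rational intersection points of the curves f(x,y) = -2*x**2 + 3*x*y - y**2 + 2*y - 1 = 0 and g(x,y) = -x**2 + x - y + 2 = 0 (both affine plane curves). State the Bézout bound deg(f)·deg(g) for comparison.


Common zeros: ∅; count = 0; Bézout bound = 4.

deg(f) = 2, deg(g) = 2, so Bézout bound = 4.
Scan x ∈ F_5. For each x, list the y ∈ F_5 with f(x, y) ≡ 0 and those with g(x, y) ≡ 0 (mod 5); the common zeros in that column are the intersection.
  x = 0: f ≡ 0 at y ∈ {1}; g ≡ 0 at y ∈ {2}; common: ∅.
  x = 1: f ≡ 0 at y ∈ ∅; g ≡ 0 at y ∈ {2}; common: ∅.
  x = 2: f ≡ 0 at y ∈ ∅; g ≡ 0 at y ∈ {0}; common: ∅.
  x = 3: f ≡ 0 at y ∈ {3}; g ≡ 0 at y ∈ {1}; common: ∅.
  x = 4: f ≡ 0 at y ∈ {1, 3}; g ≡ 0 at y ∈ {0}; common: ∅.
Collecting: common zeros = ∅, so the count is 0.
Comparison with the Bézout bound: 0 ≤ 4 = deg(f)·deg(g), as expected for curves with no common component (the affine F_5-count falls short of the bound because intersections may lie at infinity, over extension fields, or carry multiplicity).


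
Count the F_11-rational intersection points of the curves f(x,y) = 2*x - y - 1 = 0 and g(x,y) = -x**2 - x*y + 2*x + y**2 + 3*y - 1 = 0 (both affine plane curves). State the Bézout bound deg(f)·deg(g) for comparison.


Common zeros: {(2, 3), (4, 7)}; count = 2; Bézout bound = 2.

deg(f) = 1, deg(g) = 2, so Bézout bound = 2.
Scan x ∈ F_11. For each x, list the y ∈ F_11 with f(x, y) ≡ 0 and those with g(x, y) ≡ 0 (mod 11); the common zeros in that column are the intersection.
  x = 0: f ≡ 0 at y ∈ {10}; g ≡ 0 at y ∈ ∅; common: ∅.
  x = 1: f ≡ 0 at y ∈ {1}; g ≡ 0 at y ∈ {0, 9}; common: ∅.
  x = 2: f ≡ 0 at y ∈ {3}; g ≡ 0 at y ∈ {3, 7}; common: {3}.
  x = 3: f ≡ 0 at y ∈ {5}; g ≡ 0 at y ∈ {2, 9}; common: ∅.
  x = 4: f ≡ 0 at y ∈ {7}; g ≡ 0 at y ∈ {5, 7}; common: {7}.
  x = 5: f ≡ 0 at y ∈ {9}; g ≡ 0 at y ∈ ∅; common: ∅.
  x = 6: f ≡ 0 at y ∈ {0}; g ≡ 0 at y ∈ ∅; common: ∅.
  x = 7: f ≡ 0 at y ∈ {2}; g ≡ 0 at y ∈ ∅; common: ∅.
  x = 8: f ≡ 0 at y ∈ {4}; g ≡ 0 at y ∈ {2, 3}; common: ∅.
  x = 9: f ≡ 0 at y ∈ {6}; g ≡ 0 at y ∈ ∅; common: ∅.
  x = 10: f ≡ 0 at y ∈ {8}; g ≡ 0 at y ∈ ∅; common: ∅.
Collecting: common zeros = {(2, 3), (4, 7)}, so the count is 2.
Comparison with the Bézout bound: 2 ≤ 2 = deg(f)·deg(g), as expected for curves with no common component (the bound is attained).


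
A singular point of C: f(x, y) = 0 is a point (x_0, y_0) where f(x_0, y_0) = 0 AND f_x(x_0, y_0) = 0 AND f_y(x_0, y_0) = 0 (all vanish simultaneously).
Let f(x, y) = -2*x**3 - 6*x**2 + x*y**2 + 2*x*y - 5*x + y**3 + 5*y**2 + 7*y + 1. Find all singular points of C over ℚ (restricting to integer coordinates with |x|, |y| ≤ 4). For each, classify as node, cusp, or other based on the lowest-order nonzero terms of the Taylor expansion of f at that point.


Singular points: {(-1, -1)}; classification: cusp.

Compute partial derivatives:
  f_x = -6*x**2 - 12*x + y**2 + 2*y - 5.
  f_y = 2*x*y + 2*x + 3*y**2 + 10*y + 7.
Scan x_0 ∈ {−4, ..., 4}. For each x_0, f_y(x_0, y) is a polynomial in y; find its integer roots y ∈ {−4, ..., 4}, then test f_x and f at those candidates.
  x = -4: f_y(-4, y) = 3*y**2 + 2*y - 1; vanishes at y ∈ {-1}. (-4, -1): f_x = -54 ≠ 0.
  x = -3: f_y(-3, y) = 3*y**2 + 4*y + 1; vanishes at y ∈ {-1}. (-3, -1): f_x = -24 ≠ 0.
  x = -2: f_y(-2, y) = 3*y**2 + 6*y + 3; vanishes at y ∈ {-1}. (-2, -1): f_x = -6 ≠ 0.
  x = -1: f_y(-1, y) = 3*y**2 + 8*y + 5; vanishes at y ∈ {-1}. (-1, -1): f_x = 0, f = 0 — SINGULAR.
  x = 0: f_y(0, y) = 3*y**2 + 10*y + 7; vanishes at y ∈ {-1}. (0, -1): f_x = -6 ≠ 0.
  x = 1: f_y(1, y) = 3*y**2 + 12*y + 9; vanishes at y ∈ {-3, -1}. (1, -3): f_x = -20 ≠ 0; (1, -1): f_x = -24 ≠ 0.
  x = 2: f_y(2, y) = 3*y**2 + 14*y + 11; vanishes at y ∈ {-1}. (2, -1): f_x = -54 ≠ 0.
  x = 3: f_y(3, y) = 3*y**2 + 16*y + 13; vanishes at y ∈ {-1}. (3, -1): f_x = -96 ≠ 0.
  x = 4: f_y(4, y) = 3*y**2 + 18*y + 15; vanishes at y ∈ {-1}. (4, -1): f_x = -150 ≠ 0.
Only singular point on the grid: (-1, -1).
Classify: substitute x = -1 + u, y = -1 + v and expand: f = -2*u**3 + u*v**2 + v**3 + v**2.
No constant or linear terms (consistent with a singular point). Quadratic part: v**2. Cubic part: -2*u**3 + u*v**2 + v**3.
The quadratic part v**2 is a perfect square, so there is a single (double) tangent line v = 0, i.e. y = -1. Restricting the cubic part to that line (v = 0) leaves -2*u**3 ≠ 0, so f is not divisible by v and the branch is v² ≈ 2*u**3 to lowest order — this is a cusp.
Classification: cusp.


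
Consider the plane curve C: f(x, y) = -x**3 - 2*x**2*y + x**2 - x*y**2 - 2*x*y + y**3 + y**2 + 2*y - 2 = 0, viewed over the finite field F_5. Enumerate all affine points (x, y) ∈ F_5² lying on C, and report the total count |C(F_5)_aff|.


Affine F_5-points: {(0, 3), (3, 0), (4, 0), (4, 1), (4, 2)}; count = 5.

For each of the 25 pairs (x, y) ∈ F_5², evaluate f(x, y) mod 5. Record the zeros.
  x = 0: [0↦3, 1↦2, 2↦4, 3↦0, 4↦1]  zeros at y ∈ {3}
  x = 1: [0↦3, 1↦2, 2↦2, 3↦4, 4↦4]  zeros at y ∈ ∅
  x = 2: [0↦4, 1↦4, 2↦3, 3↦2, 4↦2]  zeros at y ∈ ∅
  x = 3: [0↦0, 1↦2, 2↦1, 3↦3, 4↦4]  zeros at y ∈ {0}
  x = 4: [0↦0, 1↦0, 2↦0, 3↦1, 4↦4]  zeros at y ∈ {0, 1, 2}
Collecting zeros: affine points = {(0, 3), (3, 0), (4, 0), (4, 1), (4, 2)}.
Total count |C(F_5)_aff| = 5.


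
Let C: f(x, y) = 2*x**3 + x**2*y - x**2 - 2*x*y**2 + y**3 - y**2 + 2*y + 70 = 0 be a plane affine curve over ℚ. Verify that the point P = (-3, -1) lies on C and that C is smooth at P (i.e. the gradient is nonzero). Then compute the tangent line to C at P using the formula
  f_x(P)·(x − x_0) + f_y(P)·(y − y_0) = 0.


Tangent line at P: 64*x + 4*y + 196 = 0.

Step 1: f(-3, -1) = 0, so P lies on C.
Step 2: partial derivatives
  f_x(x, y) = 6*x**2 + 2*x*y - 2*x - 2*y**2, f_y(x, y) = x**2 - 4*x*y + 3*y**2 - 2*y + 2.
  f_x(P) = 64, f_y(P) = 4 (gradient nonzero, so P is smooth).
Step 3: tangent line at P: 64·(x − -3) + 4·(y − -1) = 0.
Expanding: 64*x + 4*y + 196 = 0.


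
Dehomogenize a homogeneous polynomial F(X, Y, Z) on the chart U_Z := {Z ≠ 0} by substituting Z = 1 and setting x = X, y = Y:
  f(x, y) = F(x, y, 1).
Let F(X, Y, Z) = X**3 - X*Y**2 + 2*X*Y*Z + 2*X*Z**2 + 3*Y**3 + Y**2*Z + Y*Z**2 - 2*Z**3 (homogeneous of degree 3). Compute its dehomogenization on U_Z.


f(x, y) = x**3 - x*y**2 + 2*x*y + 2*x + 3*y**3 + y**2 + y - 2

On U_Z we set Z = 1. Each monomial c·X^i·Y^j·Z^k in F becomes c·x^i·y^j·1^k = c·x^i·y^j.
Substituting Z = 1: F(X, Y, 1) = x**3 - x*y**2 + 2*x*y + 2*x + 3*y**3 + y**2 + y - 2.
Note: deg(f) ≤ deg(F) = 3; strict inequality happens when F is divisible by Z (lost terms).


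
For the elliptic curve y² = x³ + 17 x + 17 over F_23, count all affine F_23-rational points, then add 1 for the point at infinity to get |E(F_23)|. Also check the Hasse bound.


Affine points = {(1, 9), (1, 14), (2, 6), (2, 17), (3, 7), (3, 16), (6, 6), (6, 17), (9, 5), (9, 18), (14, 3), (14, 20), (15, 6), (15, 17), (19, 0), (20, 10), (20, 13)}; affine count = 17; |E(F_23)| = 18.

Discriminant check: Δ ∝ 4a³ + 27b² = 4·17³ + 27·17² = 4·4913 + 27·289 ≡ 16 (mod 23). Nonzero ⇒ E is nonsingular.
For each x ∈ F_23, compute rhs = x³ + 17·x + 17 mod 23, then count y ∈ F_23 with y² ≡ rhs.
  x = 0: rhs = 17, matching y values: none (0 points).
  x = 1: rhs = 12, matching y values: 9, 14 (2 points).
  x = 2: rhs = 13, matching y values: 6, 17 (2 points).
  x = 3: rhs = 3, matching y values: 7, 16 (2 points).
  x = 4: rhs = 11, matching y values: none (0 points).
  x = 5: rhs = 20, matching y values: none (0 points).
  x = 6: rhs = 13, matching y values: 6, 17 (2 points).
  x = 7: rhs = 19, matching y values: none (0 points).
  x = 8: rhs = 21, matching y values: none (0 points).
  x = 9: rhs = 2, matching y values: 5, 18 (2 points).
  x = 10: rhs = 14, matching y values: none (0 points).
  x = 11: rhs = 17, matching y values: none (0 points).
  x = 12: rhs = 17, matching y values: none (0 points).
  x = 13: rhs = 20, matching y values: none (0 points).
  x = 14: rhs = 9, matching y values: 3, 20 (2 points).
  x = 15: rhs = 13, matching y values: 6, 17 (2 points).
  x = 16: rhs = 15, matching y values: none (0 points).
  x = 17: rhs = 21, matching y values: none (0 points).
  x = 18: rhs = 14, matching y values: none (0 points).
  x = 19: rhs = 0, matching y values: 0 (1 points).
  x = 20: rhs = 8, matching y values: 10, 13 (2 points).
  x = 21: rhs = 21, matching y values: none (0 points).
  x = 22: rhs = 22, matching y values: none (0 points).
Total affine count: 17.
Full point count |E(F_23)| = 17 + 1 = 18.
Hasse bound: |18 − (23+1)| = |-6| = 6 ≤ 2√23 ≈ 9.5917 ✓.


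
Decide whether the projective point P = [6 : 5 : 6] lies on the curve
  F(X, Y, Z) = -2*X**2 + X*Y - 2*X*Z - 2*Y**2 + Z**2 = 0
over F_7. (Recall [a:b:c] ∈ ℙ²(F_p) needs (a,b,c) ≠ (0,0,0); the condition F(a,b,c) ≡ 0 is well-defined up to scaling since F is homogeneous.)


F(6,5,6) ≡ 5 (mod 7); P is NOT on the curve.

Evaluate F(6, 5, 6) term-by-term (mod 7).
  -2*X**2 ↦ -2·36·1·1 = -72
  X*Y ↦ 1·6·5·1 = 30
  -2*X*Z ↦ -2·6·1·6 = -72
  -2*Y**2 ↦ -2·1·25·1 = -50
  Z**2 ↦ 1·1·1·36 = 36
Sum: F(6, 5, 6) = (-72) + (30) + (-72) + (-50) + (36) = -128.
Reducing mod 7: -128 ≡ 5 (mod 7).
Since F(a, b, c) ≡ 5 ≠ 0 (mod 7), P does NOT lie on the curve.


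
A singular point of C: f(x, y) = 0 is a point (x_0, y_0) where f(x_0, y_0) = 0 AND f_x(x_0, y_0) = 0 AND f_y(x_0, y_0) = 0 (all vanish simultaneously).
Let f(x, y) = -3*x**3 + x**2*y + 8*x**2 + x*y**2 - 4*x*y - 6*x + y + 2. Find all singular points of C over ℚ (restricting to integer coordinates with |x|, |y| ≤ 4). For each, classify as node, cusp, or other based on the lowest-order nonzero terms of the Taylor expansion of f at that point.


Singular points: {(1, 1)}; classification: cusp.

Compute partial derivatives:
  f_x = -9*x**2 + 2*x*y + 16*x + y**2 - 4*y - 6.
  f_y = x**2 + 2*x*y - 4*x + 1.
Scan x_0 ∈ {−4, ..., 4}. For each x_0, f_y(x_0, y) is a polynomial in y; find its integer roots y ∈ {−4, ..., 4}, then test f_x and f at those candidates.
  x = -4: f_y(-4, y) = 33 - 8*y; no integer root y with |y| ≤ 4.
  x = -3: f_y(-3, y) = 22 - 6*y; no integer root y with |y| ≤ 4.
  x = -2: f_y(-2, y) = 13 - 4*y; no integer root y with |y| ≤ 4.
  x = -1: f_y(-1, y) = 6 - 2*y; vanishes at y ∈ {3}. (-1, 3): f_x = -40 ≠ 0.
  x = 0: f_y(0, y) = 1; no integer root y with |y| ≤ 4.
  x = 1: f_y(1, y) = 2*y - 2; vanishes at y ∈ {1}. (1, 1): f_x = 0, f = 0 — SINGULAR.
  x = 2: f_y(2, y) = 4*y - 3; no integer root y with |y| ≤ 4.
  x = 3: f_y(3, y) = 6*y - 2; no integer root y with |y| ≤ 4.
  x = 4: f_y(4, y) = 8*y + 1; no integer root y with |y| ≤ 4.
Only singular point on the grid: (1, 1).
Classify: substitute x = 1 + u, y = 1 + v and expand: f = -3*u**3 + u**2*v + u*v**2 + v**2.
No constant or linear terms (consistent with a singular point). Quadratic part: v**2. Cubic part: -3*u**3 + u**2*v + u*v**2.
The quadratic part v**2 is a perfect square, so there is a single (double) tangent line v = 0, i.e. y = 1. Restricting the cubic part to that line (v = 0) leaves -3*u**3 ≠ 0, so f is not divisible by v and the branch is v² ≈ 3*u**3 to lowest order — this is a cusp.
Classification: cusp.


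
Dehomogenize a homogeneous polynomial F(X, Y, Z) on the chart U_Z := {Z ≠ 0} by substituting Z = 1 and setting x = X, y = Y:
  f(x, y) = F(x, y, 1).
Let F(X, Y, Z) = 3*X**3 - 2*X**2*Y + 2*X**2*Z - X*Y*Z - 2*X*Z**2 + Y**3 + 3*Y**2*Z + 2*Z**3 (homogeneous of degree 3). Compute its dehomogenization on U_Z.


f(x, y) = 3*x**3 - 2*x**2*y + 2*x**2 - x*y - 2*x + y**3 + 3*y**2 + 2

On U_Z we set Z = 1. Each monomial c·X^i·Y^j·Z^k in F becomes c·x^i·y^j·1^k = c·x^i·y^j.
Substituting Z = 1: F(X, Y, 1) = 3*x**3 - 2*x**2*y + 2*x**2 - x*y - 2*x + y**3 + 3*y**2 + 2.
Note: deg(f) ≤ deg(F) = 3; strict inequality happens when F is divisible by Z (lost terms).


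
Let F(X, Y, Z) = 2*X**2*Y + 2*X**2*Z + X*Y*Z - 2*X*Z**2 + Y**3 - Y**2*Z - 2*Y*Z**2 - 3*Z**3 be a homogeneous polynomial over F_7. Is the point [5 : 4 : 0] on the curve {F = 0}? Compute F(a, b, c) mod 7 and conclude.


F(5,4,0) ≡ 5 (mod 7); P is NOT on the curve.

Evaluate F(5, 4, 0) term-by-term (mod 7).
  2*X**2*Y ↦ 2·25·4·1 = 200
  2*X**2*Z ↦ 2·25·1·0 = 0
  X*Y*Z ↦ 1·5·4·0 = 0
  -2*X*Z**2 ↦ -2·5·1·0 = 0
  Y**3 ↦ 1·1·64·1 = 64
  -Y**2*Z ↦ -1·1·16·0 = 0
  -2*Y*Z**2 ↦ -2·1·4·0 = 0
  -3*Z**3 ↦ -3·1·1·0 = 0
Sum: F(5, 4, 0) = (200) + (0) + (0) + (0) + (64) + (0) + (0) + (0) = 264.
Reducing mod 7: 264 ≡ 5 (mod 7).
Since F(a, b, c) ≡ 5 ≠ 0 (mod 7), P does NOT lie on the curve.


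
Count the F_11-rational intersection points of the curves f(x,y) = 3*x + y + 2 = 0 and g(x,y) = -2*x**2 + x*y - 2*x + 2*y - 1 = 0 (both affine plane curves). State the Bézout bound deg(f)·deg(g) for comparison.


Common zeros: {(10, 1)}; count = 1; Bézout bound = 2.

deg(f) = 1, deg(g) = 2, so Bézout bound = 2.
Scan x ∈ F_11. For each x, list the y ∈ F_11 with f(x, y) ≡ 0 and those with g(x, y) ≡ 0 (mod 11); the common zeros in that column are the intersection.
  x = 0: f ≡ 0 at y ∈ {9}; g ≡ 0 at y ∈ {6}; common: ∅.
  x = 1: f ≡ 0 at y ∈ {6}; g ≡ 0 at y ∈ {9}; common: ∅.
  x = 2: f ≡ 0 at y ∈ {3}; g ≡ 0 at y ∈ {6}; common: ∅.
  x = 3: f ≡ 0 at y ∈ {0}; g ≡ 0 at y ∈ {5}; common: ∅.
  x = 4: f ≡ 0 at y ∈ {8}; g ≡ 0 at y ∈ {5}; common: ∅.
  x = 5: f ≡ 0 at y ∈ {5}; g ≡ 0 at y ∈ {4}; common: ∅.
  x = 6: f ≡ 0 at y ∈ {2}; g ≡ 0 at y ∈ {1}; common: ∅.
  x = 7: f ≡ 0 at y ∈ {10}; g ≡ 0 at y ∈ {4}; common: ∅.
  x = 8: f ≡ 0 at y ∈ {7}; g ≡ 0 at y ∈ {9}; common: ∅.
  x = 9: f ≡ 0 at y ∈ {4}; g ≡ 0 at y ∈ ∅; common: ∅.
  x = 10: f ≡ 0 at y ∈ {1}; g ≡ 0 at y ∈ {1}; common: {1}.
Collecting: common zeros = {(10, 1)}, so the count is 1.
Comparison with the Bézout bound: 1 ≤ 2 = deg(f)·deg(g), as expected for curves with no common component (the affine F_11-count falls short of the bound because intersections may lie at infinity, over extension fields, or carry multiplicity).


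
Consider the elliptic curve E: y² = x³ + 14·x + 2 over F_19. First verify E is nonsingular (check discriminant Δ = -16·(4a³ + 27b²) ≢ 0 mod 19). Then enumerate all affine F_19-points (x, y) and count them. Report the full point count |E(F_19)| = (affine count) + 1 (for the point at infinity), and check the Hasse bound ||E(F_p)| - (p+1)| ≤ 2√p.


Affine points = {(1, 6), (1, 13), (2, 0), (5, 8), (5, 11), (6, 6), (6, 13), (7, 5), (7, 14), (11, 9), (11, 10), (12, 6), (12, 13), (13, 5), (13, 14), (14, 4), (14, 15), (16, 3), (16, 16), (17, 2), (17, 17), (18, 5), (18, 14)}; affine count = 23; |E(F_19)| = 24.

Discriminant check: Δ ∝ 4a³ + 27b² = 4·14³ + 27·2² = 4·2744 + 27·4 ≡ 7 (mod 19). Nonzero ⇒ E is nonsingular.
For each x ∈ F_19, compute rhs = x³ + 14·x + 2 mod 19, then count y ∈ F_19 with y² ≡ rhs.
  x = 0: rhs = 2, matching y values: none (0 points).
  x = 1: rhs = 17, matching y values: 6, 13 (2 points).
  x = 2: rhs = 0, matching y values: 0 (1 points).
  x = 3: rhs = 14, matching y values: none (0 points).
  x = 4: rhs = 8, matching y values: none (0 points).
  x = 5: rhs = 7, matching y values: 8, 11 (2 points).
  x = 6: rhs = 17, matching y values: 6, 13 (2 points).
  x = 7: rhs = 6, matching y values: 5, 14 (2 points).
  x = 8: rhs = 18, matching y values: none (0 points).
  x = 9: rhs = 2, matching y values: none (0 points).
  x = 10: rhs = 2, matching y values: none (0 points).
  x = 11: rhs = 5, matching y values: 9, 10 (2 points).
  x = 12: rhs = 17, matching y values: 6, 13 (2 points).
  x = 13: rhs = 6, matching y values: 5, 14 (2 points).
  x = 14: rhs = 16, matching y values: 4, 15 (2 points).
  x = 15: rhs = 15, matching y values: none (0 points).
  x = 16: rhs = 9, matching y values: 3, 16 (2 points).
  x = 17: rhs = 4, matching y values: 2, 17 (2 points).
  x = 18: rhs = 6, matching y values: 5, 14 (2 points).
Total affine count: 23.
Full point count |E(F_19)| = 23 + 1 = 24.
Hasse bound: |24 − (19+1)| = |4| = 4 ≤ 2√19 ≈ 8.7178 ✓.
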